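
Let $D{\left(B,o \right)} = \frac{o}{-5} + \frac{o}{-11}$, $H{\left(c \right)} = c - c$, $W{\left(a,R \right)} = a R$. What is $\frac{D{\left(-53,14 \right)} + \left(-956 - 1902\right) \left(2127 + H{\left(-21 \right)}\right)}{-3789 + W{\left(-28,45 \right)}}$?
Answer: $\frac{334343354}{277695} \approx 1204.0$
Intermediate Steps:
$W{\left(a,R \right)} = R a$
$H{\left(c \right)} = 0$
$D{\left(B,o \right)} = - \frac{16 o}{55}$ ($D{\left(B,o \right)} = o \left(- \frac{1}{5}\right) + o \left(- \frac{1}{11}\right) = - \frac{o}{5} - \frac{o}{11} = - \frac{16 o}{55}$)
$\frac{D{\left(-53,14 \right)} + \left(-956 - 1902\right) \left(2127 + H{\left(-21 \right)}\right)}{-3789 + W{\left(-28,45 \right)}} = \frac{\left(- \frac{16}{55}\right) 14 + \left(-956 - 1902\right) \left(2127 + 0\right)}{-3789 + 45 \left(-28\right)} = \frac{- \frac{224}{55} - 6078966}{-3789 - 1260} = \frac{- \frac{224}{55} - 6078966}{-5049} = \left(- \frac{334343354}{55}\right) \left(- \frac{1}{5049}\right) = \frac{334343354}{277695}$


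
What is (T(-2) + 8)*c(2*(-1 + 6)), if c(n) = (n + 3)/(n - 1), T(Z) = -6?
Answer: 26/9 ≈ 2.8889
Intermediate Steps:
c(n) = (3 + n)/(-1 + n)
(T(-2) + 8)*c(2*(-1 + 6)) = (-6 + 8)*((3 + 2*(-1 + 6))/(-1 + 2*(-1 + 6))) = 2*((3 + 2*5)/(-1 + 2*5)) = 2*((3 + 10)/(-1 + 10)) = 2*(13/9) = 26/9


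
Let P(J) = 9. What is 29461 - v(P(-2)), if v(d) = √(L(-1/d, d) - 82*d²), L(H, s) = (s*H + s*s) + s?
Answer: 29461 - I*√6553 ≈ 29461.0 - 80.951*I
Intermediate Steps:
L(H, s) = s + s² + H*s (L(H, s) = (H*s + s²) + s = (s² + H*s) + s = s + s² + H*s)
v(d) = √(-82*d² + d*(1 + d - 1/d)) (v(d) = √(d*(1 - 1/d + d) - 82*d²) = √(d*(1 + d - 1/d) - 82*d²) = √(-82*d² + d*(1 + d - 1/d)))
29461 - v(P(-2)) = 29461 - √(-1 + 9 - 81*9²) = 29461 - √(-1 + 9 - 81*81) = 29461 - √(-1 + 9 - 6561) = 29461 - √(-6553) = 29461 - I*√6553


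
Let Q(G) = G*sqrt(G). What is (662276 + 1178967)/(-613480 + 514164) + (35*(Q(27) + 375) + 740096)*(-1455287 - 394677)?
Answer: -138390066100155147/99316 - 5244647940*sqrt(3) ≈ -1.4025e+12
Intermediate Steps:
Q(G) = G**(3/2)
(662276 + 1178967)/(-613480 + 514164) + (35*(Q(27) + 375) + 740096)*(-1455287 - 394677) = (662276 + 1178967)/(-613480 + 514164) + (35*(27**(3/2) + 375) + 740096)*(-1455287 - 394677) = 1841243/(-99316) + (35*(81*sqrt(3) + 375) + 740096)*(-1849964) = 1841243*(-1/99316) + (35*(375 + 81*sqrt(3)) + 740096)*(-1849964) = -1841243/99316 + ((13125 + 2835*sqrt(3)) + 740096)*(-1849964) = -1841243/99316 + (753221 + 2835*sqrt(3))*(-1849964) = -1841243/99316 + (-1393431734044 - 5244647940*sqrt(3)) = -138390066100155147/99316 - 5244647940*sqrt(3)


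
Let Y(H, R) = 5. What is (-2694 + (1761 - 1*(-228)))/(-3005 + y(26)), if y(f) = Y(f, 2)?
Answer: 47/200 ≈ 0.23500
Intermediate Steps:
y(f) = 5
(-2694 + (1761 - 1*(-228)))/(-3005 + y(26)) = (-2694 + (1761 - 1*(-228)))/(-3005 + 5) = (-2694 + (1761 + 228))/(-3000) = (-2694 + 1989)*(-1/3000) = -705*(-1/3000) = 47/200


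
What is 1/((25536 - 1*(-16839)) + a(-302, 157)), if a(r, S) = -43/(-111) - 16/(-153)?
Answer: 5661/239887660 ≈ 2.3599e-5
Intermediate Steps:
a(r, S) = 2785/5661 (a(r, S) = -43*(-1/111) - 16*(-1/153) = 43/111 + 16/153 = 2785/5661)
1/((25536 - 1*(-16839)) + a(-302, 157)) = 1/((25536 - 1*(-16839)) + 2785/5661) = 1/((25536 + 16839) + 2785/5661) = 1/(42375 + 2785/5661) = 1/(239887660/5661) = 5661/239887660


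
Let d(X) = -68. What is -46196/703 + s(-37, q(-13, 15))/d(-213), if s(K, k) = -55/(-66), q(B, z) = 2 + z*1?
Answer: -18851483/286824 ≈ -65.725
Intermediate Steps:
q(B, z) = 2 + z
s(K, k) = ⅚ (s(K, k) = -55*(-1/66) = ⅚)
-46196/703 + s(-37, q(-13, 15))/d(-213) = -46196/703 + (⅚)/(-68) = -46196*1/703 + (⅚)*(-1/68) = -46196/703 - 5/408 = -18851483/286824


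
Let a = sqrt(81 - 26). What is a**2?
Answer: 55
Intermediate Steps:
a = sqrt(55) ≈ 7.4162
a**2 = (sqrt(55))**2 = 55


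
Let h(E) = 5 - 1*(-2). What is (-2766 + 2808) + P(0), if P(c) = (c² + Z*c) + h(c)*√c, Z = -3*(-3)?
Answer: 42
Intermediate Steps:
h(E) = 7 (h(E) = 5 + 2 = 7)
Z = 9
P(c) = c² + 7*√c + 9*c (P(c) = (c² + 9*c) + 7*√c = c² + 7*√c + 9*c)
(-2766 + 2808) + P(0) = (-2766 + 2808) + (0² + 7*√0 + 9*0) = 42 + (0 + 7*0 + 0) = 42 + (0 + 0 + 0) = 42 + 0 = 42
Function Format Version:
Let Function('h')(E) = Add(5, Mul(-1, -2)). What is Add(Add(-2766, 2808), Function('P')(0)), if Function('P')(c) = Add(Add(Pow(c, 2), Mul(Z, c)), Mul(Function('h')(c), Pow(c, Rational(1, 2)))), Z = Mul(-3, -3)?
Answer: 42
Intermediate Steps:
Function('h')(E) = 7 (Function('h')(E) = Add(5, 2) = 7)
Z = 9
Function('P')(c) = Add(Pow(c, 2), Mul(7, Pow(c, Rational(1, 2))), Mul(9, c)) (Function('P')(c) = Add(Add(Pow(c, 2), Mul(9, c)), Mul(7, Pow(c, Rational(1, 2)))) = Add(Pow(c, 2), Mul(7, Pow(c, Rational(1, 2))), Mul(9, c)))
Add(Add(-2766, 2808), Function('P')(0)) = Add(Add(-2766, 2808), Add(Pow(0, 2), Mul(7, Pow(0, Rational(1, 2))), Mul(9, 0))) = Add(42, Add(0, Mul(7, 0), 0)) = Add(42, Add(0, 0, 0)) = Add(42, 0) = 42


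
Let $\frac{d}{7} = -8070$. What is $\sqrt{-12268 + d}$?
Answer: $i \sqrt{68758} \approx 262.22 i$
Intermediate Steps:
$d = -56490$ ($d = 7 \left(-8070\right) = -56490$)
$\sqrt{-12268 + d} = \sqrt{-12268 - 56490} = \sqrt{-68758} = i \sqrt{68758}$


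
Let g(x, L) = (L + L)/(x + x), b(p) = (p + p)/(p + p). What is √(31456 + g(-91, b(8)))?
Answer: 3*√28943005/91 ≈ 177.36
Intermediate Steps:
b(p) = 1 (b(p) = (2*p)/((2*p)) = (2*p)*(1/(2*p)) = 1)
g(x, L) = L/x (g(x, L) = (2*L)/((2*x)) = (2*L)*(1/(2*x)) = L/x)
√(31456 + g(-91, b(8))) = √(31456 + 1/(-91)) = √(31456 + 1*(-1/91)) = √(31456 - 1/91) = √(2862495/91) = 3*√28943005/91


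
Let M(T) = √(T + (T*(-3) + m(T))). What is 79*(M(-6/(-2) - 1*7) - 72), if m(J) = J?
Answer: -5530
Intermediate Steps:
M(T) = √(-T) (M(T) = √(T + (T*(-3) + T)) = √(T + (-3*T + T)) = √(T - 2*T) = √(-T))
79*(M(-6/(-2) - 1*7) - 72) = 79*(√(-(-6/(-2) - 1*7)) - 72) = 79*(√(-(-6*(-½) - 7)) - 72) = 79*(√(-(3 - 7)) - 72) = 79*(√(-1*(-4)) - 72) = 79*(√4 - 72) = 79*(2 - 72) = 79*(-70) = -5530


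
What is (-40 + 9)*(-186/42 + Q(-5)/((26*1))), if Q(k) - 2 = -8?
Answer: 13144/91 ≈ 144.44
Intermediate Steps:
Q(k) = -6 (Q(k) = 2 - 8 = -6)
(-40 + 9)*(-186/42 + Q(-5)/((26*1))) = (-40 + 9)*(-186/42 - 6/(26*1)) = -31*(-186*1/42 - 6/26) = -31*(-31/7 - 6*1/26) = -31*(-31/7 - 3/13) = -31*(-424/91) = 13144/91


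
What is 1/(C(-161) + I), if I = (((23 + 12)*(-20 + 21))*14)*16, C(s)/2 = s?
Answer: 1/7518 ≈ 0.00013301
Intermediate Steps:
C(s) = 2*s
I = 7840 (I = ((35*1)*14)*16 = (35*14)*16 = 490*16 = 7840)
1/(C(-161) + I) = 1/(2*(-161) + 7840) = 1/(-322 + 7840) = 1/7518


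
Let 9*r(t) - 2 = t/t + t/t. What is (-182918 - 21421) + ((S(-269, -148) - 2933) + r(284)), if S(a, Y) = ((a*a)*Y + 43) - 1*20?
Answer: -98250089/9 ≈ -1.0917e+7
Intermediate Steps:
r(t) = 4/9 (r(t) = 2/9 + (t/t + t/t)/9 = 2/9 + (1 + 1)/9 = 2/9 + (1/9)*2 = 2/9 + 2/9 = 4/9)
S(a, Y) = 23 + Y*a**2 (S(a, Y) = (a**2*Y + 43) - 20 = (Y*a**2 + 43) - 20 = (43 + Y*a**2) - 20 = 23 + Y*a**2)
(-182918 - 21421) + ((S(-269, -148) - 2933) + r(284)) = (-182918 - 21421) + (((23 - 148*(-269)**2) - 2933) + 4/9) = -204339 + (((23 - 148*72361) - 2933) + 4/9) = -204339 + (((23 - 10709428) - 2933) + 4/9) = -204339 + ((-10709405 - 2933) + 4/9) = -204339 + (-10712338 + 4/9) = -204339 - 96411038/9 = -98250089/9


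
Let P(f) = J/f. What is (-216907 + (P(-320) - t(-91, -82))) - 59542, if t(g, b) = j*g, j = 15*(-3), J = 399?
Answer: -89774479/320 ≈ -2.8055e+5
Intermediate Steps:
j = -45
P(f) = 399/f
t(g, b) = -45*g
(-216907 + (P(-320) - t(-91, -82))) - 59542 = (-216907 + (399/(-320) - (-45)*(-91))) - 59542 = (-216907 + (399*(-1/320) - 1*4095)) - 59542 = (-216907 + (-399/320 - 4095)) - 59542 = (-216907 - 1310799/320) - 59542 = -70721039/320 - 59542 = -89774479/320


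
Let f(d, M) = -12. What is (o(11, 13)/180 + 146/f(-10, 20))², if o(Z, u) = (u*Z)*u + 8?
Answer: 104329/32400 ≈ 3.2200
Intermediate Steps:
o(Z, u) = 8 + Z*u² (o(Z, u) = (Z*u)*u + 8 = Z*u² + 8 = 8 + Z*u²)
(o(11, 13)/180 + 146/f(-10, 20))² = ((8 + 11*13²)/180 + 146/(-12))² = ((8 + 11*169)*(1/180) + 146*(-1/12))² = ((8 + 1859)*(1/180) - 73/6)² = (1867*(1/180) - 73/6)² = (1867/180 - 73/6)² = (-323/180)² = 104329/32400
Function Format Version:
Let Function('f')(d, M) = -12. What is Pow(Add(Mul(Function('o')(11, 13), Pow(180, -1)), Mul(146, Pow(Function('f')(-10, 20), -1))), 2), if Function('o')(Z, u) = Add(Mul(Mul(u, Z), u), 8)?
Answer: Rational(104329, 32400) ≈ 3.2200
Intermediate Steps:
Function('o')(Z, u) = Add(8, Mul(Z, Pow(u, 2))) (Function('o')(Z, u) = Add(Mul(Mul(Z, u), u), 8) = Add(Mul(Z, Pow(u, 2)), 8) = Add(8, Mul(Z, Pow(u, 2))))
Pow(Add(Mul(Function('o')(11, 13), Pow(180, -1)), Mul(146, Pow(Function('f')(-10, 20), -1))), 2) = Pow(Add(Mul(Add(8, Mul(11, Pow(13, 2))), Pow(180, -1)), Mul(146, Pow(-12, -1))), 2) = Pow(Add(Mul(Add(8, Mul(11, 169)), Rational(1, 180)), Mul(146, Rational(-1, 12))), 2) = Pow(Add(Mul(Add(8, 1859), Rational(1, 180)), Rational(-73, 6)), 2) = Pow(Add(Mul(1867, Rational(1, 180)), Rational(-73, 6)), 2) = Pow(Add(Rational(1867, 180), Rational(-73, 6)), 2) = Pow(Rational(-323, 180), 2) = Rational(104329, 32400)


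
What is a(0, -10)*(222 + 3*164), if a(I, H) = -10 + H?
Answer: -14280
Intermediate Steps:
a(0, -10)*(222 + 3*164) = (-10 - 10)*(222 + 3*164) = -20*(222 + 492) = -20*714 = -14280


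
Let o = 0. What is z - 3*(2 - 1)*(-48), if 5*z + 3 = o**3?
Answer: 717/5 ≈ 143.40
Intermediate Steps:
z = -3/5 (z = -3/5 + (1/5)*0**3 = -3/5 + (1/5)*0 = -3/5 + 0 = -3/5 ≈ -0.60000)
z - 3*(2 - 1)*(-48) = -3/5 - 3*(2 - 1)*(-48) = -3/5 - 3*1*(-48) = -3/5 - 3*(-48) = -3/5 + 144 = 717/5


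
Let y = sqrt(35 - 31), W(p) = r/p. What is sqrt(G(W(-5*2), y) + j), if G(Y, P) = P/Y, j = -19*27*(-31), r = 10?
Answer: sqrt(15901) ≈ 126.10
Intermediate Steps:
W(p) = 10/p
y = 2 (y = sqrt(4) = 2)
j = 15903 (j = -513*(-31) = 15903)
sqrt(G(W(-5*2), y) + j) = sqrt(2/((10/((-5*2)))) + 15903) = sqrt(2/((10/(-10))) + 15903) = sqrt(2/((10*(-1/10))) + 15903) = sqrt(2/(-1) + 15903) = sqrt(2*(-1) + 15903) = sqrt(-2 + 15903) = sqrt(15901)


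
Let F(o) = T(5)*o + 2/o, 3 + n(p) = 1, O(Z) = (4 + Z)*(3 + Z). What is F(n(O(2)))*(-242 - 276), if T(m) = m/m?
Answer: 1554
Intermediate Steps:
O(Z) = (3 + Z)*(4 + Z)
n(p) = -2 (n(p) = -3 + 1 = -2)
T(m) = 1
F(o) = o + 2/o (F(o) = 1*o + 2/o = o + 2/o)
F(n(O(2)))*(-242 - 276) = (-2 + 2/(-2))*(-242 - 276) = (-2 + 2*(-1/2))*(-518) = (-2 - 1)*(-518) = -3*(-518) = 1554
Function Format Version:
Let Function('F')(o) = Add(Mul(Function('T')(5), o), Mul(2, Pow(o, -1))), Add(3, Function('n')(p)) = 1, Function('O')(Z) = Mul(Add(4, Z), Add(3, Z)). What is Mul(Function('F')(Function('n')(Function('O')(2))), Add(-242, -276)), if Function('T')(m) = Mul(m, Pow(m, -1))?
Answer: 1554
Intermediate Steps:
Function('O')(Z) = Mul(Add(3, Z), Add(4, Z))
Function('n')(p) = -2 (Function('n')(p) = Add(-3, 1) = -2)
Function('T')(m) = 1
Function('F')(o) = Add(o, Mul(2, Pow(o, -1))) (Function('F')(o) = Add(Mul(1, o), Mul(2, Pow(o, -1))) = Add(o, Mul(2, Pow(o, -1))))
Mul(Function('F')(Function('n')(Function('O')(2))), Add(-242, -276)) = Mul(Add(-2, Mul(2, Pow(-2, -1))), Add(-242, -276)) = Mul(Add(-2, Mul(2, Rational(-1, 2))), -518) = Mul(Add(-2, -1), -518) = Mul(-3, -518) = 1554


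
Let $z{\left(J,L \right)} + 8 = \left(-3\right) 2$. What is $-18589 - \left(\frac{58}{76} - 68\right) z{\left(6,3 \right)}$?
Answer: $- \frac{371076}{19} \approx -19530.0$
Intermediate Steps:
$z{\left(J,L \right)} = -14$ ($z{\left(J,L \right)} = -8 - 6 = -14$)
$-18589 - \left(\frac{58}{76} - 68\right) z{\left(6,3 \right)} = -18589 - \left(\frac{58}{76} - 68\right) \left(-14\right) = -18589 - \left(58 \cdot \frac{1}{76} - 68\right) \left(-14\right) = -18589 - \left(\frac{29}{38} - 68\right) \left(-14\right) = -18589 - \left(- \frac{2555}{38}\right) \left(-14\right) = -18589 - \frac{17885}{19} = - \frac{371076}{19}$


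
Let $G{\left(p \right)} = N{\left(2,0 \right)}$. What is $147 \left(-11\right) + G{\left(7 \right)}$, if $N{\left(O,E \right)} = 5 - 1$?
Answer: $-1613$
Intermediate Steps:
$N{\left(O,E \right)} = 4$
$G{\left(p \right)} = 4$
$147 \left(-11\right) + G{\left(7 \right)} = 147 \left(-11\right) + 4 = -1617 + 4 = -1613$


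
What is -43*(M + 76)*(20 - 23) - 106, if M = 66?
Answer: 18212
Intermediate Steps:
-43*(M + 76)*(20 - 23) - 106 = -43*(66 + 76)*(20 - 23) - 106 = -6106*(-3) - 106 = -43*(-426) - 106 = 18318 - 106 = 18212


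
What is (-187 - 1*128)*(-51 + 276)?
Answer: -70875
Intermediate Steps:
(-187 - 1*128)*(-51 + 276) = (-187 - 128)*225 = -315*225 = -70875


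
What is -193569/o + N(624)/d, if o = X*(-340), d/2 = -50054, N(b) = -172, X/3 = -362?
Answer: -1609524681/3080323160 ≈ -0.52252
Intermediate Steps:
X = -1086 (X = 3*(-362) = -1086)
d = -100108 (d = 2*(-50054) = -100108)
o = 369240 (o = -1086*(-340) = 369240)
-193569/o + N(624)/d = -193569/369240 - 172/(-100108) = -193569*1/369240 - 172*(-1/100108) = -64523/123080 + 43/25027 = -1609524681/3080323160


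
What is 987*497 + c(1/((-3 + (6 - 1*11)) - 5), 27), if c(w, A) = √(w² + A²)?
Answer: 490539 + √123202/13 ≈ 4.9057e+5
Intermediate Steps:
c(w, A) = √(A² + w²)
987*497 + c(1/((-3 + (6 - 1*11)) - 5), 27) = 987*497 + √(27² + (1/((-3 + (6 - 1*11)) - 5))²) = 490539 + √(729 + (1/((-3 + (6 - 11)) - 5))²) = 490539 + √(729 + (1/((-3 - 5) - 5))²) = 490539 + √(729 + (1/(-8 - 5))²) = 490539 + √(729 + (1/(-13))²) = 490539 + √(729 + (-1/13)²) = 490539 + √(729 + 1/169) = 490539 + √(123202/169) = 490539 + √123202/13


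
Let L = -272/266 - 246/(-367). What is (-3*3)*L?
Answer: 154746/48811 ≈ 3.1703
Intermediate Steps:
L = -17194/48811 (L = -272*1/266 - 246*(-1/367) = -136/133 + 246/367 = -17194/48811 ≈ -0.35226)
(-3*3)*L = -3*3*(-17194/48811) = -9*(-17194/48811) = 154746/48811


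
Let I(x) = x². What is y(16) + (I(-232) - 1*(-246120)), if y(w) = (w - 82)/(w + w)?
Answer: 4799071/16 ≈ 2.9994e+5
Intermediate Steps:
y(w) = (-82 + w)/(2*w) (y(w) = (-82 + w)/((2*w)) = (-82 + w)*(1/(2*w)) = (-82 + w)/(2*w))
y(16) + (I(-232) - 1*(-246120)) = (½)*(-82 + 16)/16 + ((-232)² - 1*(-246120)) = (½)*(1/16)*(-66) + (53824 + 246120) = -33/16 + 299944 = 4799071/16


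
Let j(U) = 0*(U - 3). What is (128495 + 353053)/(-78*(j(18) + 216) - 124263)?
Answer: -160516/47037 ≈ -3.4125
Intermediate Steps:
j(U) = 0 (j(U) = 0*(-3 + U) = 0)
(128495 + 353053)/(-78*(j(18) + 216) - 124263) = (128495 + 353053)/(-78*(0 + 216) - 124263) = 481548/(-78*216 - 124263) = 481548/(-16848 - 124263) = 481548/(-141111) = 481548*(-1/141111) = -160516/47037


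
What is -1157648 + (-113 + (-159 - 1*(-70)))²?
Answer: -1116844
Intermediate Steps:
-1157648 + (-113 + (-159 - 1*(-70)))² = -1157648 + (-113 + (-159 + 70))² = -1157648 + (-113 - 89)² = -1157648 + (-202)² = -1157648 + 40804 = -1116844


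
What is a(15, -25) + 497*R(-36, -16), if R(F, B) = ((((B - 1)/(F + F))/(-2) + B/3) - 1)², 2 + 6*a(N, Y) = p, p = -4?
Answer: 428910641/20736 ≈ 20684.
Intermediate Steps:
a(N, Y) = -1 (a(N, Y) = -⅓ + (⅙)*(-4) = -⅓ - ⅔ = -1)
R(F, B) = (-1 + B/3 - (-1 + B)/(4*F))² (R(F, B) = ((((-1 + B)/((2*F)))*(-½) + B*(⅓)) - 1)² = ((((-1 + B)*(1/(2*F)))*(-½) + B/3) - 1)² = ((((-1 + B)/(2*F))*(-½) + B/3) - 1)² = ((-(-1 + B)/(4*F) + B/3) - 1)² = ((B/3 - (-1 + B)/(4*F)) - 1)² = (-1 + B/3 - (-1 + B)/(4*F))²)
a(15, -25) + 497*R(-36, -16) = -1 + 497*((1/144)*(3 - 12*(-36) - 3*(-16) + 4*(-16)*(-36))²/(-36)²) = -1 + 497*((1/144)*(1/1296)*(3 + 432 + 48 + 2304)²) = -1 + 497*((1/144)*(1/1296)*2787²) = -1 + 497*((1/144)*(1/1296)*7767369) = -1 + 497*(863041/20736) = -1 + 428931377/20736 = 428910641/20736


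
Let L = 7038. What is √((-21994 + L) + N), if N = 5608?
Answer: 2*I*√2337 ≈ 96.685*I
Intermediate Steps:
√((-21994 + L) + N) = √((-21994 + 7038) + 5608) = √(-14956 + 5608) = √(-9348) = 2*I*√2337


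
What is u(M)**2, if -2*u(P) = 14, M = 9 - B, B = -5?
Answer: 49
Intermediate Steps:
M = 14 (M = 9 - 1*(-5) = 9 + 5 = 14)
u(P) = -7 (u(P) = -1/2*14 = -7)
u(M)**2 = (-7)**2 = 49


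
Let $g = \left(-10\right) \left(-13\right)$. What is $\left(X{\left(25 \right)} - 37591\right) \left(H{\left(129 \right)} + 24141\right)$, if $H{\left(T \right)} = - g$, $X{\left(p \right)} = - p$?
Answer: $-903197776$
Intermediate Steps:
$g = 130$
$H{\left(T \right)} = -130$ ($H{\left(T \right)} = \left(-1\right) 130 = -130$)
$\left(X{\left(25 \right)} - 37591\right) \left(H{\left(129 \right)} + 24141\right) = \left(\left(-1\right) 25 - 37591\right) \left(-130 + 24141\right) = \left(-25 - 37591\right) 24011 = \left(-37616\right) 24011 = -903197776$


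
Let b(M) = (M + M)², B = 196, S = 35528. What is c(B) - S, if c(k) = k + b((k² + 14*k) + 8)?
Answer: 6779181564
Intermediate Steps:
b(M) = 4*M² (b(M) = (2*M)² = 4*M²)
c(k) = k + 4*(8 + k² + 14*k)² (c(k) = k + 4*((k² + 14*k) + 8)² = k + 4*(8 + k² + 14*k)²)
c(B) - S = (196 + 4*(8 + 196² + 14*196)²) - 1*35528 = (196 + 4*(8 + 38416 + 2744)²) - 35528 = (196 + 4*41168²) - 35528 = (196 + 4*1694804224) - 35528 = (196 + 6779216896) - 35528 = 6779217092 - 35528 = 6779181564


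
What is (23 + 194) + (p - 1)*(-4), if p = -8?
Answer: 253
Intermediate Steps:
(23 + 194) + (p - 1)*(-4) = (23 + 194) + (-8 - 1)*(-4) = 217 - 9*(-4) = 217 + 36 = 253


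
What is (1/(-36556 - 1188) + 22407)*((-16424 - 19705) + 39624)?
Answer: 2955825675465/37744 ≈ 7.8312e+7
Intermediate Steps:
(1/(-36556 - 1188) + 22407)*((-16424 - 19705) + 39624) = (1/(-37744) + 22407)*(-36129 + 39624) = (-1/37744 + 22407)*3495 = (845729807/37744)*3495 = 2955825675465/37744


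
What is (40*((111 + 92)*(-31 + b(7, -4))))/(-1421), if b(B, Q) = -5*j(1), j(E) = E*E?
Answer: 1440/7 ≈ 205.71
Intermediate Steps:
j(E) = E²
b(B, Q) = -5 (b(B, Q) = -5*1² = -5*1 = -5)
(40*((111 + 92)*(-31 + b(7, -4))))/(-1421) = (40*((111 + 92)*(-31 - 5)))/(-1421) = (40*(203*(-36)))*(-1/1421) = (40*(-7308))*(-1/1421) = -292320*(-1/1421) = 1440/7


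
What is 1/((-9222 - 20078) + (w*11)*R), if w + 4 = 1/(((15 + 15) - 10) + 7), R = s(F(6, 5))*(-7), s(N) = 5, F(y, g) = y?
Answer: -27/749905 ≈ -3.6005e-5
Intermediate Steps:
R = -35 (R = 5*(-7) = -35)
w = -107/27 (w = -4 + 1/(((15 + 15) - 10) + 7) = -4 + 1/((30 - 10) + 7) = -4 + 1/(20 + 7) = -4 + 1/27 = -107/27 ≈ -3.9630)
1/((-9222 - 20078) + (w*11)*R) = 1/((-9222 - 20078) - 107/27*11*(-35)) = 1/(-29300 - 1177/27*(-35)) = 1/(-29300 + 41195/27) = 1/(-749905/27) = -27/749905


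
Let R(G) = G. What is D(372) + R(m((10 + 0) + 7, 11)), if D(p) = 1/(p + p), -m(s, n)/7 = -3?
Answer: 15625/744 ≈ 21.001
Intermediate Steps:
m(s, n) = 21 (m(s, n) = -7*(-3) = 21)
D(p) = 1/(2*p)
D(372) + R(m((10 + 0) + 7, 11)) = (½)/372 + 21 = (½)*(1/372) + 21 = 1/744 + 21 = 15625/744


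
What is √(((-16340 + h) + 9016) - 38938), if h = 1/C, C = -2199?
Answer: I*√223704575661/2199 ≈ 215.09*I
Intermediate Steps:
h = -1/2199 (h = 1/(-2199) = -1/2199 ≈ -0.00045475)
√(((-16340 + h) + 9016) - 38938) = √(((-16340 - 1/2199) + 9016) - 38938) = √((-35931661/2199 + 9016) - 38938) = √(-16105477/2199 - 38938) = √(-101730139/2199) = I*√223704575661/2199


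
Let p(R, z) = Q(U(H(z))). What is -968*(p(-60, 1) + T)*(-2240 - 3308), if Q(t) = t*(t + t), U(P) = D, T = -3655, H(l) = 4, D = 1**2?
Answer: -19618304992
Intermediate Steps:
D = 1
U(P) = 1
Q(t) = 2*t**2 (Q(t) = t*(2*t) = 2*t**2)
p(R, z) = 2 (p(R, z) = 2*1**2 = 2*1 = 2)
-968*(p(-60, 1) + T)*(-2240 - 3308) = -968*(2 - 3655)*(-2240 - 3308) = -(-3536104)*(-5548) = -968*20266844 = -19618304992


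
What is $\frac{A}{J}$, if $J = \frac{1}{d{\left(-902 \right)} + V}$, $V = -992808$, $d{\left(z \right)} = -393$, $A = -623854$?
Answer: $619612416654$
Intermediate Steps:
$J = - \frac{1}{993201}$ ($J = \frac{1}{-393 - 992808} = \frac{1}{-993201} = - \frac{1}{993201} \approx -1.0068 \cdot 10^{-6}$)
$\frac{A}{J} = - \frac{623854}{- \frac{1}{993201}} = \left(-623854\right) \left(-993201\right) = 619612416654$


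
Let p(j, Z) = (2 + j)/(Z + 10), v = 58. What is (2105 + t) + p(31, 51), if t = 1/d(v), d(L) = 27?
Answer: 3467887/1647 ≈ 2105.6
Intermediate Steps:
p(j, Z) = (2 + j)/(10 + Z)
t = 1/27 ≈ 0.037037
(2105 + t) + p(31, 51) = (2105 + 1/27) + (2 + 31)/(10 + 51) = 56836/27 + 33/61 = 3467887/1647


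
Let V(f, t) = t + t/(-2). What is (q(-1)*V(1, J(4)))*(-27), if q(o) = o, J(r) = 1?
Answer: 27/2 ≈ 13.500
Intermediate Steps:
V(f, t) = t/2 (V(f, t) = t + t*(-1/2) = t - t/2 = t/2)
(q(-1)*V(1, J(4)))*(-27) = -1/2*(-27) = 27/2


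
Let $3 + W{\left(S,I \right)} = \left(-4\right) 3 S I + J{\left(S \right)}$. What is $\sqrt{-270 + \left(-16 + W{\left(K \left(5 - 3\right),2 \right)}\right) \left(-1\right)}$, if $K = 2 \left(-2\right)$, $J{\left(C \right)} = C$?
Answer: $i \sqrt{435} \approx 20.857 i$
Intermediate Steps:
$K = -4$
$W{\left(S,I \right)} = -3 + S - 12 I S$ ($W{\left(S,I \right)} = -3 + \left(\left(-4\right) 3 S I + S\right) = -3 + \left(- 12 S I + S\right) = -3 - \left(- S + 12 I S\right) = -3 + S - 12 I S$)
$\sqrt{-270 + \left(-16 + W{\left(K \left(5 - 3\right),2 \right)}\right) \left(-1\right)} = \sqrt{-270 + \left(-16 - \left(3 + 4 \left(5 - 3\right) + 24 \left(-4\right) \left(5 - 3\right)\right)\right) \left(-1\right)} = \sqrt{-270 + \left(-16 - \left(11 + 24 \left(-4\right) 2\right)\right) \left(-1\right)} = \sqrt{-270 + \left(-16 - \left(11 - 192\right)\right) \left(-1\right)} = \sqrt{-270 + \left(-16 - -181\right) \left(-1\right)} = \sqrt{-270 + \left(-16 + 181\right) \left(-1\right)} = \sqrt{-270 + 165 \left(-1\right)} = \sqrt{-270 - 165} = \sqrt{-435} = i \sqrt{435}$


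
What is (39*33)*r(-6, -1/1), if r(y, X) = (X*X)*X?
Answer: -1287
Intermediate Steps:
r(y, X) = X³ (r(y, X) = X²*X = X³)
(39*33)*r(-6, -1/1) = (39*33)*(-1/1)³ = 1287*(-1*1)³ = 1287*(-1)³ = 1287*(-1) = -1287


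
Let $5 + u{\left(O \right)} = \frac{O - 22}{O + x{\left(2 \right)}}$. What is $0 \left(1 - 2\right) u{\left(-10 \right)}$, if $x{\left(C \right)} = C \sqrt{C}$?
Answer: $0$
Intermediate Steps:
$x{\left(C \right)} = C^{\frac{3}{2}}$
$u{\left(O \right)} = -5 + \frac{-22 + O}{O + 2 \sqrt{2}}$ ($u{\left(O \right)} = -5 + \frac{O - 22}{O + 2^{\frac{3}{2}}} = -5 + \frac{-22 + O}{O + 2 \sqrt{2}}$)
$0 \left(1 - 2\right) u{\left(-10 \right)} = 0 \left(1 - 2\right) \frac{2 \left(-11 - 5 \sqrt{2} - -20\right)}{-10 + 2 \sqrt{2}} = 0 \left(-1\right) \frac{2 \left(-11 - 5 \sqrt{2} + 20\right)}{-10 + 2 \sqrt{2}} = 0 \frac{2 \left(9 - 5 \sqrt{2}\right)}{-10 + 2 \sqrt{2}} = 0$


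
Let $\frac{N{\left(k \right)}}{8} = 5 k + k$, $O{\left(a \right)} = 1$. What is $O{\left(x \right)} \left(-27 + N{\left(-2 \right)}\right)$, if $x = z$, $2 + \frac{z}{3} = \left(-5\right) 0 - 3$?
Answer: $-123$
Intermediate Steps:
$z = -15$ ($z = -6 + 3 \left(\left(-5\right) 0 - 3\right) = -6 + 3 \left(0 - 3\right) = -6 + 3 \left(-3\right) = -6 - 9 = -15$)
$x = -15$
$N{\left(k \right)} = 48 k$ ($N{\left(k \right)} = 8 \left(5 k + k\right) = 8 \cdot 6 k = 48 k$)
$O{\left(x \right)} \left(-27 + N{\left(-2 \right)}\right) = 1 \left(-27 + 48 \left(-2\right)\right) = 1 \left(-27 - 96\right) = 1 \left(-123\right) = -123$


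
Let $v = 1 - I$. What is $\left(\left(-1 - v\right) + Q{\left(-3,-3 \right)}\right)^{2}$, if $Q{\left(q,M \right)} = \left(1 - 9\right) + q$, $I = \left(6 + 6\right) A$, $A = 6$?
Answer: $3481$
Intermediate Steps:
$I = 72$ ($I = \left(6 + 6\right) 6 = 12 \cdot 6 = 72$)
$v = -71$ ($v = 1 - 72 = -71$)
$Q{\left(q,M \right)} = -8 + q$ ($Q{\left(q,M \right)} = \left(1 - 9\right) + q = -8 + q$)
$\left(\left(-1 - v\right) + Q{\left(-3,-3 \right)}\right)^{2} = \left(\left(-1 - -71\right) - 11\right)^{2} = \left(\left(-1 + 71\right) - 11\right)^{2} = \left(70 - 11\right)^{2} = 59^{2} = 3481$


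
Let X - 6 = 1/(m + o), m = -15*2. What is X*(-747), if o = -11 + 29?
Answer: -17679/4 ≈ -4419.8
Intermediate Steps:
m = -30
o = 18
X = 71/12 (X = 6 + 1/(-30 + 18) = 6 + 1/(-12) = 6 - 1/12 = 71/12 ≈ 5.9167)
X*(-747) = (71/12)*(-747) = -17679/4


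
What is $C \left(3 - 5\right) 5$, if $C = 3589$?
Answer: $-35890$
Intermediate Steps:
$C \left(3 - 5\right) 5 = 3589 \left(3 - 5\right) 5 = 3589 \left(\left(-2\right) 5\right) = 3589 \left(-10\right) = -35890$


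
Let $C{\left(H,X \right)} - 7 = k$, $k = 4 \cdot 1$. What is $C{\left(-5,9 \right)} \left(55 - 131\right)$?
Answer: $-836$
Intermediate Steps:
$k = 4$
$C{\left(H,X \right)} = 11$ ($C{\left(H,X \right)} = 7 + 4 = 11$)
$C{\left(-5,9 \right)} \left(55 - 131\right) = 11 \left(55 - 131\right) = 11 \left(-76\right) = -836$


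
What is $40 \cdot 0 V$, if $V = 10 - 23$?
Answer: $0$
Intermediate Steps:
$V = -13$ ($V = 10 - 23 = -13$)
$40 \cdot 0 V = 40 \cdot 0 \left(-13\right) = 0 \left(-13\right) = 0$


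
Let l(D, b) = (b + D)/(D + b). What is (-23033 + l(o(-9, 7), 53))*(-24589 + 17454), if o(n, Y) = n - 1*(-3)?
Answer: 164333320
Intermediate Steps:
o(n, Y) = 3 + n (o(n, Y) = n + 3 = 3 + n)
l(D, b) = 1 (l(D, b) = (D + b)/(D + b) = 1)
(-23033 + l(o(-9, 7), 53))*(-24589 + 17454) = (-23033 + 1)*(-24589 + 17454) = -23032*(-7135) = 164333320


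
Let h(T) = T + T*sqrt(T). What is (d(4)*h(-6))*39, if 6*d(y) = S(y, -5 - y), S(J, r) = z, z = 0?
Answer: 0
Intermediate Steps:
S(J, r) = 0
d(y) = 0 (d(y) = (1/6)*0 = 0)
h(T) = T + T**(3/2)
(d(4)*h(-6))*39 = (0*(-6 + (-6)**(3/2)))*39 = (0*(-6 - 6*I*sqrt(6)))*39 = 0*39 = 0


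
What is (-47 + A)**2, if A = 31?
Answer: 256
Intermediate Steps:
(-47 + A)**2 = (-47 + 31)**2 = (-16)**2 = 256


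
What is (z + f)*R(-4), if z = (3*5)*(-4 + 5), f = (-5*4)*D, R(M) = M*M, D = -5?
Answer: 1840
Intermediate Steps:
R(M) = M²
f = 100 (f = -5*4*(-5) = -20*(-5) = 100)
z = 15 (z = 15*1 = 15)
(z + f)*R(-4) = (15 + 100)*(-4)² = 115*16 = 1840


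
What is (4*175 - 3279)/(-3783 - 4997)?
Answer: 2579/8780 ≈ 0.29374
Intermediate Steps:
(4*175 - 3279)/(-3783 - 4997) = (700 - 3279)/(-8780) = -2579*(-1/8780) = 2579/8780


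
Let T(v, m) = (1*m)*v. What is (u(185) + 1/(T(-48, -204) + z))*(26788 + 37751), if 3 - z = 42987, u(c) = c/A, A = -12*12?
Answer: -611593077/7376 ≈ -82917.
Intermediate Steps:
A = -144
T(v, m) = m*v
u(c) = -c/144 (u(c) = c/(-144) = c*(-1/144) = -c/144)
z = -42984 (z = 3 - 1*42987 = 3 - 42987 = -42984)
(u(185) + 1/(T(-48, -204) + z))*(26788 + 37751) = (-1/144*185 + 1/(-204*(-48) - 42984))*(26788 + 37751) = (-185/144 + 1/(9792 - 42984))*64539 = (-185/144 + 1/(-33192))*64539 = (-185/144 - 1/33192)*64539 = -28429/22128*64539 = -611593077/7376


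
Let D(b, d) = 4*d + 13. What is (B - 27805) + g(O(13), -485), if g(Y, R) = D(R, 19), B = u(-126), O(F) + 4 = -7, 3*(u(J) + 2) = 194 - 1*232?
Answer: -83192/3 ≈ -27731.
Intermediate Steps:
u(J) = -44/3 (u(J) = -2 + (194 - 1*232)/3 = -2 + (194 - 232)/3 = -2 + (⅓)*(-38) = -2 - 38/3 = -44/3)
O(F) = -11 (O(F) = -4 - 7 = -11)
B = -44/3 ≈ -14.667
D(b, d) = 13 + 4*d
g(Y, R) = 89 (g(Y, R) = 13 + 4*19 = 13 + 76 = 89)
(B - 27805) + g(O(13), -485) = (-44/3 - 27805) + 89 = -83459/3 + 89 = -83192/3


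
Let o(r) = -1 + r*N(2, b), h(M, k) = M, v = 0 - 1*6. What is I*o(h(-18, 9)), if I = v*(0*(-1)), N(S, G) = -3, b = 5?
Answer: 0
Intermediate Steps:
v = -6 (v = 0 - 6 = -6)
o(r) = -1 - 3*r (o(r) = -1 + r*(-3) = -1 - 3*r)
I = 0 (I = -0*(-1) = -6*0 = 0)
I*o(h(-18, 9)) = 0*(-1 - 3*(-18)) = 0*(-1 + 54) = 0*53 = 0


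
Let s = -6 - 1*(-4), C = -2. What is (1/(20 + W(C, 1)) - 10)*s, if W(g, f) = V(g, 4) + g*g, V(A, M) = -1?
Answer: 458/23 ≈ 19.913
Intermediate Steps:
s = -2 (s = -6 + 4 = -2)
W(g, f) = -1 + g**2 (W(g, f) = -1 + g*g = -1 + g**2)
(1/(20 + W(C, 1)) - 10)*s = (1/(20 + (-1 + (-2)**2)) - 10)*(-2) = (1/(20 + (-1 + 4)) - 10)*(-2) = (1/(20 + 3) - 10)*(-2) = (1/23 - 10)*(-2) = -229/23*(-2) = 458/23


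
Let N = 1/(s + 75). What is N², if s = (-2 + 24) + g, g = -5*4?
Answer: 1/5929 ≈ 0.00016866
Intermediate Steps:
g = -20
s = 2 (s = (-2 + 24) - 20 = 22 - 20 = 2)
N = 1/77 (N = 1/(2 + 75) = 1/77 ≈ 0.012987)
N² = (1/77)² = 1/5929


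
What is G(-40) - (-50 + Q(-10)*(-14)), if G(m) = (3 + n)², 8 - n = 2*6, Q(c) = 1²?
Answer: 65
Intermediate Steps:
Q(c) = 1
n = -4 (n = 8 - 2*6 = 8 - 1*12 = 8 - 12 = -4)
G(m) = 1 (G(m) = (3 - 4)² = (-1)² = 1)
G(-40) - (-50 + Q(-10)*(-14)) = 1 - (-50 + 1*(-14)) = 1 - (-50 - 14) = 1 - 1*(-64) = 1 + 64 = 65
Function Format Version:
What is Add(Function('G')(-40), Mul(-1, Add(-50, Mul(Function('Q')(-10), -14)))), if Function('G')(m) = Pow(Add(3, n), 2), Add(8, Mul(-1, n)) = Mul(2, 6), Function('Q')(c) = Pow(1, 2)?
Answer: 65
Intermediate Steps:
Function('Q')(c) = 1
n = -4 (n = Add(8, Mul(-1, Mul(2, 6))) = Add(8, Mul(-1, 12)) = Add(8, -12) = -4)
Function('G')(m) = 1 (Function('G')(m) = Pow(Add(3, -4), 2) = Pow(-1, 2) = 1)
Add(Function('G')(-40), Mul(-1, Add(-50, Mul(Function('Q')(-10), -14)))) = Add(1, Mul(-1, Add(-50, Mul(1, -14)))) = Add(1, Mul(-1, Add(-50, -14))) = Add(1, Mul(-1, -64)) = Add(1, 64) = 65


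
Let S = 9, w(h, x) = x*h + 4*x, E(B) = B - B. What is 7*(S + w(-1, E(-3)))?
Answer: 63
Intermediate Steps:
E(B) = 0
w(h, x) = 4*x + h*x (w(h, x) = h*x + 4*x = 4*x + h*x)
7*(S + w(-1, E(-3))) = 7*(9 + 0*(4 - 1)) = 7*(9 + 0*3) = 7*(9 + 0) = 7*9 = 63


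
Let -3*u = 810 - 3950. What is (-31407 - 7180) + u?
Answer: -112621/3 ≈ -37540.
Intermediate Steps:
u = 3140/3 (u = -(810 - 3950)/3 = -⅓*(-3140) = 3140/3 ≈ 1046.7)
(-31407 - 7180) + u = (-31407 - 7180) + 3140/3 = -38587 + 3140/3 = -112621/3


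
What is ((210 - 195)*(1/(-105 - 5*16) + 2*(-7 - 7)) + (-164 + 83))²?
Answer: 343731600/1369 ≈ 2.5108e+5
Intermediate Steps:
((210 - 195)*(1/(-105 - 5*16) + 2*(-7 - 7)) + (-164 + 83))² = (15*(1/(-105 - 80) + 2*(-14)) - 81)² = (15*(1/(-185) - 28) - 81)² = (15*(-1/185 - 28) - 81)² = (15*(-5181/185) - 81)² = (-15543/37 - 81)² = (-18540/37)² = 343731600/1369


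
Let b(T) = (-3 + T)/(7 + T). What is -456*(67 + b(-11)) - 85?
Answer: -32233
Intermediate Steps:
b(T) = (-3 + T)/(7 + T)
-456*(67 + b(-11)) - 85 = -456*(67 + (-3 - 11)/(7 - 11)) - 85 = -456*(67 - 14/(-4)) - 85 = -456*(67 - ¼*(-14)) - 85 = -456*(67 + 7/2) - 85 = -456*141/2 - 85 = -32148 - 85 = -32233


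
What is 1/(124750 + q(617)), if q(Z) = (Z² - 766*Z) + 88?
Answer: 1/32905 ≈ 3.0391e-5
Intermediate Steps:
q(Z) = 88 + Z² - 766*Z
1/(124750 + q(617)) = 1/(124750 + (88 + 617² - 766*617)) = 1/(124750 + (88 + 380689 - 472622)) = 1/(124750 - 91845) = 1/32905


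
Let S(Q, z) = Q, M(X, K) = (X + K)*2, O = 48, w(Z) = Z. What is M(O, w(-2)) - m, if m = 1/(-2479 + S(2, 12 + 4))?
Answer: 227885/2477 ≈ 92.000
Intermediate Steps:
M(X, K) = 2*K + 2*X (M(X, K) = (K + X)*2 = 2*K + 2*X)
m = -1/2477 (m = 1/(-2479 + 2) = 1/(-2477) = -1/2477 ≈ -0.00040371)
M(O, w(-2)) - m = (2*(-2) + 2*48) - 1*(-1/2477) = (-4 + 96) + 1/2477 = 92 + 1/2477 = 227885/2477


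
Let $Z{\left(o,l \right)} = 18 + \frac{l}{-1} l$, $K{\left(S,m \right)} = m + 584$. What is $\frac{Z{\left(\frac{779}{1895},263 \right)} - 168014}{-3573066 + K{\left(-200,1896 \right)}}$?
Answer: $\frac{237165}{3570586} \approx 0.066422$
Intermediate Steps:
$K{\left(S,m \right)} = 584 + m$
$Z{\left(o,l \right)} = 18 - l^{2}$ ($Z{\left(o,l \right)} = 18 + l \left(-1\right) l = 18 + - l l = 18 - l^{2}$)
$\frac{Z{\left(\frac{779}{1895},263 \right)} - 168014}{-3573066 + K{\left(-200,1896 \right)}} = \frac{\left(18 - 263^{2}\right) - 168014}{-3573066 + \left(584 + 1896\right)} = \frac{\left(18 - 69169\right) - 168014}{-3573066 + 2480} = \frac{\left(18 - 69169\right) - 168014}{-3570586} = \left(-69151 - 168014\right) \left(- \frac{1}{3570586}\right) = \left(-237165\right) \left(- \frac{1}{3570586}\right) = \frac{237165}{3570586}$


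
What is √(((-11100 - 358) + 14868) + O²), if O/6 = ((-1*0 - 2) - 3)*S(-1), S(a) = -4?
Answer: √17810 ≈ 133.45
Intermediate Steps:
O = 120 (O = 6*(((-1*0 - 2) - 3)*(-4)) = 6*(((0 - 2) - 3)*(-4)) = 6*((-2 - 3)*(-4)) = 6*(-5*(-4)) = 6*20 = 120)
√(((-11100 - 358) + 14868) + O²) = √(((-11100 - 358) + 14868) + 120²) = √((-11458 + 14868) + 14400) = √(3410 + 14400) = √17810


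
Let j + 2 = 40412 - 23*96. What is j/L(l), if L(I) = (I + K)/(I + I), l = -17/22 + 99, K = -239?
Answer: -165109044/3097 ≈ -53313.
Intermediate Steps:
l = 2161/22 (l = -17*1/22 + 99 = -17/22 + 99 = 2161/22 ≈ 98.227)
L(I) = (-239 + I)/(2*I) (L(I) = (I - 239)/(I + I) = (-239 + I)/((2*I)) = (-239 + I)*(1/(2*I)) = (-239 + I)/(2*I))
j = 38202 (j = -2 + (40412 - 23*96) = -2 + (40412 - 2208) = -2 + 38204 = 38202)
j/L(l) = 38202/(((-239 + 2161/22)/(2*(2161/22)))) = 38202/(((½)*(22/2161)*(-3097/22))) = 38202/(-3097/4322) = 38202*(-4322/3097) = -165109044/3097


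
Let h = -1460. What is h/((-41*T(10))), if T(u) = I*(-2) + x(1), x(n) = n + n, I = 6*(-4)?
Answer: 146/205 ≈ 0.71220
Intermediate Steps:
I = -24
x(n) = 2*n
T(u) = 50 (T(u) = -24*(-2) + 2*1 = 48 + 2 = 50)
h/((-41*T(10))) = -1460/((-41*50)) = -1460/(-2050) = -1460*(-1/2050) = 146/205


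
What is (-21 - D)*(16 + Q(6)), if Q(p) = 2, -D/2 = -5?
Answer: -558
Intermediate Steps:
D = 10 (D = -2*(-5) = 10)
(-21 - D)*(16 + Q(6)) = (-21 - 1*10)*(16 + 2) = (-21 - 10)*18 = -31*18 = -558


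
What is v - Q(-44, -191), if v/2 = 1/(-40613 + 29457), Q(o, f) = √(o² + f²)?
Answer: -1/5578 - √38417 ≈ -196.00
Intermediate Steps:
Q(o, f) = √(f² + o²)
v = -1/5578 (v = 2/(-40613 + 29457) = 2/(-11156) = 2*(-1/11156) = -1/5578 ≈ -0.00017928)
v - Q(-44, -191) = -1/5578 - √((-191)² + (-44)²) = -1/5578 - √(36481 + 1936) = -1/5578 - √38417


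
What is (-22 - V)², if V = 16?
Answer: 1444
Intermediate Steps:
(-22 - V)² = (-22 - 1*16)² = (-22 - 16)² = (-38)² = 1444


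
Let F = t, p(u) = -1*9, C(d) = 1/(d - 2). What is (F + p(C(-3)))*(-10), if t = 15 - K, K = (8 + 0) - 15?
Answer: -130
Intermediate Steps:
C(d) = 1/(-2 + d)
p(u) = -9
K = -7 (K = 8 - 15 = -7)
t = 22 (t = 15 - 1*(-7) = 15 + 7 = 22)
F = 22
(F + p(C(-3)))*(-10) = (22 - 9)*(-10) = 13*(-10) = -130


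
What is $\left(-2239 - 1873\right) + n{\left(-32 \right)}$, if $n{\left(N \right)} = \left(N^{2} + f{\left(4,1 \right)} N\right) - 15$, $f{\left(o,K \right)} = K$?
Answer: $-3135$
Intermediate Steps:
$n{\left(N \right)} = -15 + N + N^{2}$ ($n{\left(N \right)} = \left(N^{2} + 1 N\right) - 15 = \left(N^{2} + N\right) - 15 = \left(N + N^{2}\right) - 15 = -15 + N + N^{2}$)
$\left(-2239 - 1873\right) + n{\left(-32 \right)} = \left(-2239 - 1873\right) - \left(47 - 1024\right) = -4112 - -977 = -4112 + 977 = -3135$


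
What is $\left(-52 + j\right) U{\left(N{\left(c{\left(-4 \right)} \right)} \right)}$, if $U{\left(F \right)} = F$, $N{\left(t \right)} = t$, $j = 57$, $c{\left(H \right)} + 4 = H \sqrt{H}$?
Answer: $-20 - 40 i \approx -20.0 - 40.0 i$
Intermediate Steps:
$c{\left(H \right)} = -4 + H^{\frac{3}{2}}$ ($c{\left(H \right)} = -4 + H \sqrt{H} = -4 + H^{\frac{3}{2}}$)
$\left(-52 + j\right) U{\left(N{\left(c{\left(-4 \right)} \right)} \right)} = \left(-52 + 57\right) \left(-4 + \left(-4\right)^{\frac{3}{2}}\right) = 5 \left(-4 - 8 i\right) = -20 - 40 i$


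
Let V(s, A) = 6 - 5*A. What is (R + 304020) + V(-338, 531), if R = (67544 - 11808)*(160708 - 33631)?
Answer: 7083065043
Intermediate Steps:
R = 7082763672 (R = 55736*127077 = 7082763672)
(R + 304020) + V(-338, 531) = (7082763672 + 304020) + (6 - 5*531) = 7083067692 + (6 - 2655) = 7083067692 - 2649 = 7083065043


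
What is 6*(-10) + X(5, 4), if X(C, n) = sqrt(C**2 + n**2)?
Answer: -60 + sqrt(41) ≈ -53.597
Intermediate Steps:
6*(-10) + X(5, 4) = 6*(-10) + sqrt(5**2 + 4**2) = -60 + sqrt(25 + 16) = -60 + sqrt(41)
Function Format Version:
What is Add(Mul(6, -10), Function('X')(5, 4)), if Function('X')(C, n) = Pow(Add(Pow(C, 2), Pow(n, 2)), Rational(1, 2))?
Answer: Add(-60, Pow(41, Rational(1, 2))) ≈ -53.597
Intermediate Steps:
Add(Mul(6, -10), Function('X')(5, 4)) = Add(Mul(6, -10), Pow(Add(Pow(5, 2), Pow(4, 2)), Rational(1, 2))) = Add(-60, Pow(Add(25, 16), Rational(1, 2))) = Add(-60, Pow(41, Rational(1, 2)))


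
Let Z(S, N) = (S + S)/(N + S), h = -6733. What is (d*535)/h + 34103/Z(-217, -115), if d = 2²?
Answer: 38115708454/1461061 ≈ 26088.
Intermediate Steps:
Z(S, N) = 2*S/(N + S) (Z(S, N) = (2*S)/(N + S) = 2*S/(N + S))
d = 4
(d*535)/h + 34103/Z(-217, -115) = (4*535)/(-6733) + 34103/((2*(-217)/(-115 - 217))) = 2140*(-1/6733) + 34103/((2*(-217)/(-332))) = -2140/6733 + 34103/((2*(-217)*(-1/332))) = -2140/6733 + 34103/(217/166) = -2140/6733 + 34103*(166/217) = -2140/6733 + 5661098/217 = 38115708454/1461061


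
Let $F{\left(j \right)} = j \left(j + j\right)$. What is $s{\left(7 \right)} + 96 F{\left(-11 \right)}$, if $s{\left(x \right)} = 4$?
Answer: $23236$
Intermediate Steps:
$F{\left(j \right)} = 2 j^{2}$ ($F{\left(j \right)} = j 2 j = 2 j^{2}$)
$s{\left(7 \right)} + 96 F{\left(-11 \right)} = 4 + 96 \cdot 2 \left(-11\right)^{2} = 4 + 96 \cdot 2 \cdot 121 = 4 + 96 \cdot 242 = 4 + 23232 = 23236$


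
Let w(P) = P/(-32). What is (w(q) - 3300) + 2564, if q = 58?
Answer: -11805/16 ≈ -737.81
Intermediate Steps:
w(P) = -P/32 (w(P) = P*(-1/32) = -P/32)
(w(q) - 3300) + 2564 = (-1/32*58 - 3300) + 2564 = (-29/16 - 3300) + 2564 = -52829/16 + 2564 = -11805/16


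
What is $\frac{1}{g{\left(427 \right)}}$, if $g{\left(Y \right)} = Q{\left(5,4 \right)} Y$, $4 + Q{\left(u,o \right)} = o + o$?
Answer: $\frac{1}{1708} \approx 0.00058548$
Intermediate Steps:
$Q{\left(u,o \right)} = -4 + 2 o$ ($Q{\left(u,o \right)} = -4 + \left(o + o\right) = -4 + 2 o$)
$g{\left(Y \right)} = 4 Y$ ($g{\left(Y \right)} = \left(-4 + 2 \cdot 4\right) Y = \left(-4 + 8\right) Y = 4 Y$)
$\frac{1}{g{\left(427 \right)}} = \frac{1}{4 \cdot 427} = \frac{1}{1708}$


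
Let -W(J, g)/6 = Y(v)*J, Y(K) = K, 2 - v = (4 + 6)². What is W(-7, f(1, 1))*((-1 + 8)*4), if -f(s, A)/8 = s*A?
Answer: -115248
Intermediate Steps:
v = -98 (v = 2 - (4 + 6)² = 2 - 1*10² = 2 - 1*100 = 2 - 100 = -98)
f(s, A) = -8*A*s (f(s, A) = -8*s*A = -8*A*s)
W(J, g) = 588*J (W(J, g) = -(-588)*J = 588*J)
W(-7, f(1, 1))*((-1 + 8)*4) = (588*(-7))*((-1 + 8)*4) = -28812*4 = -4116*28 = -115248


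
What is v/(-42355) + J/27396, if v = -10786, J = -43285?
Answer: -1537842919/1160357580 ≈ -1.3253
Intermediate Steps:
v/(-42355) + J/27396 = -10786/(-42355) - 43285/27396 = -10786*(-1/42355) - 43285*1/27396 = 10786/42355 - 43285/27396 = -1537842919/1160357580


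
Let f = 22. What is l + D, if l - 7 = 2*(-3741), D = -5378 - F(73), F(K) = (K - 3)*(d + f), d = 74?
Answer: -19573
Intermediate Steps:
F(K) = -288 + 96*K (F(K) = (K - 3)*(74 + 22) = (-3 + K)*96 = -288 + 96*K)
D = -12098 (D = -5378 - (-288 + 96*73) = -5378 - (-288 + 7008) = -5378 - 1*6720 = -5378 - 6720 = -12098)
l = -7475 (l = 7 + 2*(-3741) = 7 - 7482 = -7475)
l + D = -7475 - 12098 = -19573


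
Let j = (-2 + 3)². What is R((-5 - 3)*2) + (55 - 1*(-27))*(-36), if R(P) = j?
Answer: -2951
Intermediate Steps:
j = 1 (j = 1² = 1)
R(P) = 1
R((-5 - 3)*2) + (55 - 1*(-27))*(-36) = 1 + (55 - 1*(-27))*(-36) = 1 + (55 + 27)*(-36) = 1 + 82*(-36) = 1 - 2952 = -2951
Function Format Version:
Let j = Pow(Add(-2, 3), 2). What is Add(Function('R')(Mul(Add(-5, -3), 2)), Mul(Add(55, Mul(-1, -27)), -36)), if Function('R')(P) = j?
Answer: -2951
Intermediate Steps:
j = 1 (j = Pow(1, 2) = 1)
Function('R')(P) = 1
Add(Function('R')(Mul(Add(-5, -3), 2)), Mul(Add(55, Mul(-1, -27)), -36)) = Add(1, Mul(Add(55, Mul(-1, -27)), -36)) = Add(1, Mul(Add(55, 27), -36)) = Add(1, Mul(82, -36)) = Add(1, -2952) = -2951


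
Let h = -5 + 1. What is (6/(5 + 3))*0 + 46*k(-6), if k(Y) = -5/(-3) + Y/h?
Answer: 437/3 ≈ 145.67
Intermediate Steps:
h = -4
k(Y) = 5/3 - Y/4 (k(Y) = -5/(-3) + Y/(-4) = -5*(-⅓) + Y*(-¼) = 5/3 - Y/4)
(6/(5 + 3))*0 + 46*k(-6) = (6/(5 + 3))*0 + 46*(5/3 - ¼*(-6)) = (6/8)*0 + 46*(5/3 + 3/2) = ((⅛)*6)*0 + 46*(19/6) = (¾)*0 + 437/3 = 0 + 437/3 = 437/3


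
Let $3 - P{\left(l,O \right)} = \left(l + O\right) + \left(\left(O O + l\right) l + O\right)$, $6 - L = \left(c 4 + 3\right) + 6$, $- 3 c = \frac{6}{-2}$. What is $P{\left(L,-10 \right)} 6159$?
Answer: $4194279$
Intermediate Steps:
$c = 1$ ($c = - \frac{6 \frac{1}{-2}}{3} = - \frac{6 \left(- \frac{1}{2}\right)}{3} = \left(- \frac{1}{3}\right) \left(-3\right) = 1$)
$L = -7$ ($L = 6 - \left(\left(1 \cdot 4 + 3\right) + 6\right) = 6 - \left(\left(4 + 3\right) + 6\right) = 6 - \left(7 + 6\right) = 6 - 13 = -7$)
$P{\left(l,O \right)} = 3 - l - 2 O - l \left(l + O^{2}\right)$ ($P{\left(l,O \right)} = 3 - \left(\left(l + O\right) + \left(\left(O O + l\right) l + O\right)\right) = 3 - \left(\left(O + l\right) + \left(\left(O^{2} + l\right) l + O\right)\right) = 3 - \left(\left(O + l\right) + \left(\left(l + O^{2}\right) l + O\right)\right) = 3 - \left(\left(O + l\right) + \left(l \left(l + O^{2}\right) + O\right)\right) = 3 - \left(\left(O + l\right) + \left(O + l \left(l + O^{2}\right)\right)\right) = 3 - \left(l + 2 O + l \left(l + O^{2}\right)\right) = 3 - l - 2 O - l \left(l + O^{2}\right)$)
$P{\left(L,-10 \right)} 6159 = \left(3 - -7 - \left(-7\right)^{2} - -20 - - 7 \left(-10\right)^{2}\right) 6159 = \left(3 + 7 - 49 + 20 - \left(-7\right) 100\right) 6159 = \left(3 + 7 - 49 + 20 + 700\right) 6159 = 681 \cdot 6159 = 4194279$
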